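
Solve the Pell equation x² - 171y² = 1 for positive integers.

We seek the smallest positive integers (x, y) with x² - 171y² = 1, i.e., x² = 171y² + 1.
Try successive y values:
y = 1: x² = 171·1² + 1 = 172, not a perfect square
y = 2: x² = 171·2² + 1 = 685, not a perfect square
y = 3: x² = 171·3² + 1 = 1540, not a perfect square
... continuing the search (or via continued fractions) ...
y = 13: x² = 171·13² + 1 = 28900, x = 170 ✓

Verify: 170² - 171·13² = 28900 - 28899 = 1 ✓

x = 170, y = 13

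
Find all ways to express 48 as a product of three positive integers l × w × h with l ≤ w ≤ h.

Iterate l from 1 to ⌊48^(1/3)⌋. For each l dividing 48, iterate w ≥ l with w dividing 48/l, and set h = 48/(l·w).
Triples found (9): (1×1×48), (1×2×24), (1×3×16), (1×4×12), (1×6×8), (2×2×12), (2×3×8), (2×4×6), (3×4×4)

(1×1×48), (1×2×24), (1×3×16), (1×4×12), (1×6×8), (2×2×12), (2×3×8), (2×4×6), (3×4×4)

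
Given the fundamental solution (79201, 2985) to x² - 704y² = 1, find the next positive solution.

Solutions to x² - Dy² = 1 are generated by powers of (x₀ + y₀√D).
The next solution satisfies x₁ + y₁√704 = (x₀ + y₀√704)², giving:
x₁ = x₀² + 704y₀² = 79201² + 704·2985² = 6272798401 + 6272798400 = 12545596801
y₁ = 2x₀y₀ = 2·79201·2985 = 472829970

Verify: 12545596801² - 704·472829970² = 157391999093261433601 - 157391999093261433600 = 1 ✓

x = 12545596801, y = 472829970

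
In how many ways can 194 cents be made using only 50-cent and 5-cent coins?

We need non-negative integers (x, y) with 50x + 5y = 194.
For each x from 0 to 3, check if (194 - 50x) is a non-negative multiple of 5.
Solutions (x, y): none
Count: 0

0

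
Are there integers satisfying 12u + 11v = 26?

Step 1: Compute gcd(12, 11).
gcd(12, 11) = 1

Step 2: Check divisibility.
Does 1 divide 26? 26 = 1 x 26, so yes.

By the theorem on linear Diophantine equations, 12u + 11v = 26 has integer solutions if and only if gcd(12, 11) divides 26. Since 1 | 26, solutions exist.

Yes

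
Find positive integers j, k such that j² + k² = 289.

Search for j with 289 - j² a perfect square.
j = 8: 289 - 8² = 289 - 64 = 225 = 15² ✓
So j = 8, k = 15.

j = 8, k = 15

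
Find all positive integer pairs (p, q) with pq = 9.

The positive divisors of 9 are: 1, 3, 9.
Each divisor d gives the pair (d, 9/d):
(1, 9), (3, 3), (9, 1)

(1, 9), (3, 3), (9, 1)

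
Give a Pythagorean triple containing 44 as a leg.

We need the other leg and hypotenuse such that 44² + x² = c².
Take x = 240, c = 244: 44² + 240² = 1936 + 57600 = 59536 = 244² ✓
Triple: (44, 240, 244)

(44, 240, 244)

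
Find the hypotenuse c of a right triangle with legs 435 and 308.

c² = a² + b² = 435² + 308² = 189225 + 94864 = 284089
c = sqrt(284089) = 533

533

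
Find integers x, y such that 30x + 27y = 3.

Step 1: Check solvability.
gcd(30, 27) = 3
Since 3 divides 3, solutions exist.

Step 2: Apply extended Euclidean algorithm to find gcd.
We find integers such that 30*x0 + 27*y0 = 3

Step 3: Scale the particular solution.
Multiply by 3/3 = 1:
x = 1, y = -1

Step 4: Verify.
30*(1) + 27*(-1) = 3 = 3 ✓

x = 1, y = -1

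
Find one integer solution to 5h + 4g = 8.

Step 1: Check solvability.
gcd(5, 4) = 1
Since 1 divides 8, solutions exist.

Step 2: Apply extended Euclidean algorithm to find gcd.
We find integers such that 5*x0 + 4*y0 = 1

Step 3: Scale the particular solution.
Multiply by 8/1 = 8:
h = 8, g = -8

Step 4: Verify.
5*(8) + 4*(-8) = 8 = 8 ✓

h = 8, g = -8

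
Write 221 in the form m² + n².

We need to find integers m, n > 0 such that m² + n² = 221.
Trying m = 5: n² = 221 - 5² = 221 - 25 = 196
n = 14
Check: 5² + 14² = 25 + 196 = 221 ✓

221 = 5² + 14²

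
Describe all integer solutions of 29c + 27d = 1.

Step 1: Compute gcd(29, 27) = 1.
Since 1 divides 1, solutions exist.

Step 2: Find a particular solution using extended Euclidean algorithm.
We get c₀ = -13, d₀ = 14.
Check: 29*-13 + 27*14 = 1 = 1 ✓

Step 3: Write the general solution.
c = -13 + (27/1)t = -13 + 27t
d = 14 - (29/1)t = 14 - 29t
for any integer t.

c = -13 + 27t, d = 14 - 29t for integer t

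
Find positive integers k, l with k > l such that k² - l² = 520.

Factor: k² - l² = (k+l)(k-l) = 520.
We need two factors of 520 with the same parity.
Use k+l = 260 and k-l = 2 (product 260·2 = 520).
Adding: 2k = 262, so k = 131.
Subtracting: 2l = 258, so l = 129.
Check: 131² - 129² = 17161 - 16641 = 520 ✓

k = 131, l = 129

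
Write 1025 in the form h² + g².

We need to find integers h, g > 0 such that h² + g² = 1025.
Trying h = 1: g² = 1025 - 1² = 1025 - 1 = 1024
g = 32
Check: 1² + 32² = 1 + 1024 = 1025 ✓

1025 = 1² + 32²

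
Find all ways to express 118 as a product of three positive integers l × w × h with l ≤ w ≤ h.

Iterate l from 1 to ⌊118^(1/3)⌋. For each l dividing 118, iterate w ≥ l with w dividing 118/l, and set h = 118/(l·w).
Triples found (2): (1×1×118), (1×2×59)

(1×1×118), (1×2×59)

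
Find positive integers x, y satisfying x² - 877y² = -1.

We need x² = 877y² - 1. Try successive y:
y = 1: x² = 877·1² - 1 = 876, not a perfect square
y = 2: x² = 877·2² - 1 = 3507, not a perfect square
y = 3: x² = 877·3² - 1 = 7892, not a perfect square
...
y = 8149: x² = 877·8149² - 1 = 58238238276 = 241326² ✓
Check: 241326² - 877·8149² = 58238238276 - 58238238277 = -1 ✓

x = 241326, y = 8149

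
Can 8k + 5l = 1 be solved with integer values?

Step 1: Compute gcd(8, 5).
gcd(8, 5) = 1

Step 2: Check divisibility.
Does 1 divide 1? 1 = 1 x 1, so yes.

By the theorem on linear Diophantine equations, 8k + 5l = 1 has integer solutions if and only if gcd(8, 5) divides 1. Since 1 | 1, solutions exist.

Yes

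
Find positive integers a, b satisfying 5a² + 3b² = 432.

Try small values of a and check whether (432 - 5a²)/3 is a perfect square.
a = 9: 5·9² = 405, so 3b² = 432 - 405 = 27, giving b² = 9, b = 3.
Check: 5·9² + 3·3² = 405 + 27 = 432 ✓

a = 9, b = 3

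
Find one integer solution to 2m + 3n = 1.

Step 1: Check solvability.
gcd(2, 3) = 1
Since 1 divides 1, solutions exist.

Step 2: Apply extended Euclidean algorithm to find gcd.
We find integers such that 2*x0 + 3*y0 = 1

Step 3: Scale the particular solution.
Multiply by 1/1 = 1:
m = -1, n = 1

Step 4: Verify.
2*(-1) + 3*(1) = 1 = 1 ✓

m = -1, n = 1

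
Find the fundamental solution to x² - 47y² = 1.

We seek the smallest positive integers (x, y) with x² - 47y² = 1, i.e., x² = 47y² + 1.
Try successive y values:
y = 1: x² = 47·1² + 1 = 48, not a perfect square
y = 2: x² = 47·2² + 1 = 189, not a perfect square
y = 3: x² = 47·3² + 1 = 424, not a perfect square
... continuing the search (or via continued fractions) ...
y = 7: x² = 47·7² + 1 = 2304, x = 48 ✓

Verify: 48² - 47·7² = 2304 - 2303 = 1 ✓

x = 48, y = 7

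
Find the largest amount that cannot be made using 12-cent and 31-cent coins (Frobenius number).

For two coprime denominations a and b, the Frobenius number (largest value not representable as a non-negative combination) is ab - a - b.
Here gcd(12, 31) = 1, so they are coprime.
F(12, 31) = 12·31 - 12 - 31 = 372 - 43 = 329

329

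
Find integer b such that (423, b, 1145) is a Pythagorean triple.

b² = c² - a² = 1145² - 423² = 1311025 - 178929 = 1132096
b = sqrt(1132096) = 1064

1064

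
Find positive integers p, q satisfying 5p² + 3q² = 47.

Try small values of p and check whether (47 - 5p²)/3 is a perfect square.
p = 2: 5·2² = 20, so 3q² = 47 - 20 = 27, giving q² = 9, q = 3.
Check: 5·2² + 3·3² = 20 + 27 = 47 ✓

p = 2, q = 3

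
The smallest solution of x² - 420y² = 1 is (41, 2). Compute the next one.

Solutions to x² - Dy² = 1 are generated by powers of (x₀ + y₀√D).
The next solution satisfies x₁ + y₁√420 = (x₀ + y₀√420)², giving:
x₁ = x₀² + 420y₀² = 41² + 420·2² = 1681 + 1680 = 3361
y₁ = 2x₀y₀ = 2·41·2 = 164

Verify: 3361² - 420·164² = 11296321 - 11296320 = 1 ✓

x = 3361, y = 164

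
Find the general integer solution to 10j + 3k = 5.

Step 1: Compute gcd(10, 3) = 1.
Since 1 divides 5, solutions exist.

Step 2: Find a particular solution using extended Euclidean algorithm.
We get j₀ = 5, k₀ = -15.
Check: 10*5 + 3*-15 = 5 = 5 ✓

Step 3: Write the general solution.
j = 5 + (3/1)t = 5 + 3t
k = -15 - (10/1)t = -15 - 10t
for any integer t.

j = 5 + 3t, k = -15 - 10t for integer t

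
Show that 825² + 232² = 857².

Compute a² + b² = 825² + 232² = 680625 + 53824 = 734449
Compute c² = 857² = 734449
Since 734449 = 734449, confirmed.

Yes, it is a Pythagorean triple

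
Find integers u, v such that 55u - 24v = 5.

Step 1: Check solvability.
gcd(55, 24) = 1
Since 1 divides 5, solutions exist.

Step 2: Apply extended Euclidean algorithm to find gcd.
We find integers such that 55*x0 + 24*y0 = 1

Step 3: Scale the particular solution.
Multiply by 5/1 = 5:
u = 35, v = 80

Step 4: Verify.
55*(35) - 24*(80) = 5 = 5 ✓

u = 35, v = 80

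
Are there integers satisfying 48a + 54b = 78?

Step 1: Compute gcd(48, 54).
gcd(48, 54) = 6

Step 2: Check divisibility.
Does 6 divide 78? 78 = 6 x 13, so yes.

By the theorem on linear Diophantine equations, 48a + 54b = 78 has integer solutions if and only if gcd(48, 54) divides 78. Since 6 | 78, solutions exist.

Yes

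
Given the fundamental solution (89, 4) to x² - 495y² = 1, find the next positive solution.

Solutions to x² - Dy² = 1 are generated by powers of (x₀ + y₀√D).
The next solution satisfies x₁ + y₁√495 = (x₀ + y₀√495)², giving:
x₁ = x₀² + 495y₀² = 89² + 495·4² = 7921 + 7920 = 15841
y₁ = 2x₀y₀ = 2·89·4 = 712

Verify: 15841² - 495·712² = 250937281 - 250937280 = 1 ✓

x = 15841, y = 712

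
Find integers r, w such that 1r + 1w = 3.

Step 1: Check solvability.
gcd(1, 1) = 1
Since 1 divides 3, solutions exist.

Step 2: Apply extended Euclidean algorithm to find gcd.
We find integers such that 1*x0 + 1*y0 = 1

Step 3: Scale the particular solution.
Multiply by 3/1 = 3:
r = 0, w = 3

Step 4: Verify.
1*(0) + 1*(3) = 3 = 3 ✓

r = 0, w = 3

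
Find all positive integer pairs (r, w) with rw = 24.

The positive divisors of 24 are: 1, 2, 3, 4, 6, 8, 12, 24.
Each divisor d gives the pair (d, 24/d):
(1, 24), (2, 12), (3, 8), (4, 6), (6, 4), (8, 3), (12, 2), (24, 1)

(1, 24), (2, 12), (3, 8), (4, 6), (6, 4), (8, 3), (12, 2), (24, 1)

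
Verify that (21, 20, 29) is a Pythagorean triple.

Compute a² + b² = 21² + 20² = 441 + 400 = 841
Compute c² = 29² = 841
Since 841 = 841, confirmed.

Yes, it is a Pythagorean triple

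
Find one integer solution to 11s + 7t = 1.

Step 1: Check solvability.
gcd(11, 7) = 1
Since 1 divides 1, solutions exist.

Step 2: Apply extended Euclidean algorithm to find gcd.
We find integers such that 11*x0 + 7*y0 = 1

Step 3: Scale the particular solution.
Multiply by 1/1 = 1:
s = 2, t = -3

Step 4: Verify.
11*(2) + 7*(-3) = 1 = 1 ✓

s = 2, t = -3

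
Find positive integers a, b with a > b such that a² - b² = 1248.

Factor: a² - b² = (a+b)(a-b) = 1248.
We need two factors of 1248 with the same parity.
Use a+b = 624 and a-b = 2 (product 624·2 = 1248).
Adding: 2a = 626, so a = 313.
Subtracting: 2b = 622, so b = 311.
Check: 313² - 311² = 97969 - 96721 = 1248 ✓

a = 313, b = 311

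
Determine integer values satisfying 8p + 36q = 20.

Step 1: Check solvability.
gcd(8, 36) = 4
Since 4 divides 20, solutions exist.

Step 2: Apply extended Euclidean algorithm to find gcd.
We find integers such that 8*x0 + 36*y0 = 4

Step 3: Scale the particular solution.
Multiply by 20/4 = 5:
p = -20, q = 5

Step 4: Verify.
8*(-20) + 36*(5) = 20 = 20 ✓

p = -20, q = 5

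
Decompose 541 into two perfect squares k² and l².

We need to find integers k, l > 0 such that k² + l² = 541.
Trying k = 10: l² = 541 - 10² = 541 - 100 = 441
l = 21
Check: 10² + 21² = 100 + 441 = 541 ✓

541 = 10² + 21²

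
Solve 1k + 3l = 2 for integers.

Step 1: Check solvability.
gcd(1, 3) = 1
Since 1 divides 2, solutions exist.

Step 2: Apply extended Euclidean algorithm to find gcd.
We find integers such that 1*x0 + 3*y0 = 1

Step 3: Scale the particular solution.
Multiply by 2/1 = 2:
k = 2, l = 0

Step 4: Verify.
1*(2) + 3*(0) = 2 = 2 ✓

k = 2, l = 0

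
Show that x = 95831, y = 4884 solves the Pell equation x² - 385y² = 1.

Compute x² = 95831² = 9183580561
Compute 385y² = 385·4884² = 385·23853456 = 9183580560
x² - 385y² = 9183580561 - 9183580560 = 1
Since this equals 1, (95831, 4884) is a solution.

Yes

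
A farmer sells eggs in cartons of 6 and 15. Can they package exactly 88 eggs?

We need non-negative a, b with 6a + 15b = 88.
gcd(6, 15) = 3, and 3 does not divide 88.
No integer solutions exist.

No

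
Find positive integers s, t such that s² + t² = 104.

Search for s with 104 - s² a perfect square.
s = 2: 104 - 2² = 104 - 4 = 100 = 10² ✓
So s = 2, t = 10.

s = 2, t = 10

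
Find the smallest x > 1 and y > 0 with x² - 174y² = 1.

We seek the smallest positive integers (x, y) with x² - 174y² = 1, i.e., x² = 174y² + 1.
Try successive y values:
y = 1: x² = 174·1² + 1 = 175, not a perfect square
y = 2: x² = 174·2² + 1 = 697, not a perfect square
y = 3: x² = 174·3² + 1 = 1567, not a perfect square
... continuing the search (or via continued fractions) ...
y = 110: x² = 174·110² + 1 = 2105401, x = 1451 ✓

Verify: 1451² - 174·110² = 2105401 - 2105400 = 1 ✓

x = 1451, y = 110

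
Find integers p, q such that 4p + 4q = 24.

Step 1: Check solvability.
gcd(4, 4) = 4
Since 4 divides 24, solutions exist.

Step 2: Apply extended Euclidean algorithm to find gcd.
We find integers such that 4*x0 + 4*y0 = 4

Step 3: Scale the particular solution.
Multiply by 24/4 = 6:
p = 0, q = 6

Step 4: Verify.
4*(0) + 4*(6) = 24 = 24 ✓

p = 0, q = 6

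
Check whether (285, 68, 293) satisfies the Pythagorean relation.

Compute a² + b²:
285² + 68² = 81225 + 4624 = 85849
Compute c²:
293² = 85849
Since 85849 = 85849, it is a Pythagorean triple.

Yes, it is a Pythagorean triple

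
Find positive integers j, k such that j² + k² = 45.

Search for j with 45 - j² a perfect square.
j = 3: 45 - 3² = 45 - 9 = 36 = 6² ✓
So j = 3, k = 6.

j = 3, k = 6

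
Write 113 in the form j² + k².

We need to find integers j, k > 0 such that j² + k² = 113.
Trying j = 7: k² = 113 - 7² = 113 - 49 = 64
k = 8
Check: 7² + 8² = 49 + 64 = 113 ✓

113 = 7² + 8²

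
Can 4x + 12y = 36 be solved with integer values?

Step 1: Compute gcd(4, 12).
gcd(4, 12) = 4

Step 2: Check divisibility.
Does 4 divide 36? 36 = 4 x 9, so yes.

By the theorem on linear Diophantine equations, 4x + 12y = 36 has integer solutions if and only if gcd(4, 12) divides 36. Since 4 | 36, solutions exist.

Yes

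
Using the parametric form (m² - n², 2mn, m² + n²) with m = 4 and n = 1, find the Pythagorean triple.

a = m² - n² = 4² - 1² = 16 - 1 = 15
b = 2mn = 2·4·1 = 8
c = m² + n² = 16 + 1 = 17
Verify: 15² + 8² = 225 + 64 = 289 = 17² ✓

(15, 8, 17)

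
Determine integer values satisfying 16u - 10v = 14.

Step 1: Check solvability.
gcd(16, 10) = 2
Since 2 divides 14, solutions exist.

Step 2: Apply extended Euclidean algorithm to find gcd.
We find integers such that 16*x0 + 10*y0 = 2

Step 3: Scale the particular solution.
Multiply by 14/2 = 7:
u = 14, v = 21

Step 4: Verify.
16*(14) - 10*(21) = 14 = 14 ✓

u = 14, v = 21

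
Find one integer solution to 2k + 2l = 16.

Step 1: Check solvability.
gcd(2, 2) = 2
Since 2 divides 16, solutions exist.

Step 2: Apply extended Euclidean algorithm to find gcd.
We find integers such that 2*x0 + 2*y0 = 2

Step 3: Scale the particular solution.
Multiply by 16/2 = 8:
k = 0, l = 8

Step 4: Verify.
2*(0) + 2*(8) = 16 = 16 ✓

k = 0, l = 8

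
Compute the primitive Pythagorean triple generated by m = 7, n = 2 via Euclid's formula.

a = m² - n² = 49 - 4 = 45
b = 2mn = 2·7·2 = 28
c = m² + n² = 49 + 4 = 53
Verify: 45² + 28² = 2025 + 784 = 2809 = 53² ✓

(45, 28, 53)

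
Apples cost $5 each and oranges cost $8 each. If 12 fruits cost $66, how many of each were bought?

Let a = apples, o = oranges.
a + o = 12
5a + 8o = 66
Substitute o = 12 - a:
5a + 8(12 - a) = 66
(5 - 8)a = 66 - 96
-3a = -30
a = 10, o = 12 - 10 = 2

Apples: 10, Oranges: 2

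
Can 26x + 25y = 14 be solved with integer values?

Step 1: Compute gcd(26, 25).
gcd(26, 25) = 1

Step 2: Check divisibility.
Does 1 divide 14? 14 = 1 x 14, so yes.

By the theorem on linear Diophantine equations, 26x + 25y = 14 has integer solutions if and only if gcd(26, 25) divides 14. Since 1 | 14, solutions exist.

Yes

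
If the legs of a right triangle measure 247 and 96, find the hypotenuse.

c² = a² + b² = 247² + 96² = 61009 + 9216 = 70225
c = 265

265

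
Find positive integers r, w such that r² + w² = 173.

Search for r with 173 - r² a perfect square.
r = 2: 173 - 2² = 173 - 4 = 169 = 13² ✓
So r = 2, w = 13.

r = 2, w = 13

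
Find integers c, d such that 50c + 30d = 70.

Step 1: Check solvability.
gcd(50, 30) = 10
Since 10 divides 70, solutions exist.

Step 2: Apply extended Euclidean algorithm to find gcd.
We find integers such that 50*x0 + 30*y0 = 10

Step 3: Scale the particular solution.
Multiply by 70/10 = 7:
c = -7, d = 14

Step 4: Verify.
50*(-7) + 30*(14) = 70 = 70 ✓

c = -7, d = 14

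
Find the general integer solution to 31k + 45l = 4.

Step 1: Compute gcd(31, 45) = 1.
Since 1 divides 4, solutions exist.

Step 2: Find a particular solution using extended Euclidean algorithm.
We get k₀ = 64, l₀ = -44.
Check: 31*64 + 45*-44 = 4 = 4 ✓

Step 3: Write the general solution.
k = 64 + (45/1)t = 64 + 45t
l = -44 - (31/1)t = -44 - 31t
for any integer t.

k = 64 + 45t, l = -44 - 31t for integer t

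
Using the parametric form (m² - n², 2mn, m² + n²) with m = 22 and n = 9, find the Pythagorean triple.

a = m² - n² = 484 - 81 = 403
b = 2mn = 2·22·9 = 396
c = m² + n² = 484 + 81 = 565
Verify: 403² + 396² = 162409 + 156816 = 319225 = 565² ✓

(403, 396, 565)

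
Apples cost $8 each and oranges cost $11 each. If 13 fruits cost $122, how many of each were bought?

Let a = apples, o = oranges.
a + o = 13
8a + 11o = 122
Substitute o = 13 - a:
8a + 11(13 - a) = 122
(8 - 11)a = 122 - 143
-3a = -21
a = 7, o = 13 - 7 = 6

Apples: 7, Oranges: 6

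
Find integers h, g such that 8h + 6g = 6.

Step 1: Check solvability.
gcd(8, 6) = 2
Since 2 divides 6, solutions exist.

Step 2: Apply extended Euclidean algorithm to find gcd.
We find integers such that 8*x0 + 6*y0 = 2

Step 3: Scale the particular solution.
Multiply by 6/2 = 3:
h = 3, g = -3

Step 4: Verify.
8*(3) + 6*(-3) = 6 = 6 ✓

h = 3, g = -3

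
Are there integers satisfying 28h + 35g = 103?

Step 1: Compute gcd(28, 35).
gcd(28, 35) = 7

Step 2: Check divisibility.
Does 7 divide 103? 103 = 7 x 14 + 5, so no.

By the theorem on linear Diophantine equations, 28h + 35g = 103 has integer solutions if and only if gcd(28, 35) divides 103. Since 7 does not divide 103, no solutions exist.

No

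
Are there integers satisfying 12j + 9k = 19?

Step 1: Compute gcd(12, 9).
gcd(12, 9) = 3

Step 2: Check divisibility.
Does 3 divide 19? 19 = 3 x 6 + 1, so no.

By the theorem on linear Diophantine equations, 12j + 9k = 19 has integer solutions if and only if gcd(12, 9) divides 19. Since 3 does not divide 19, no solutions exist.

No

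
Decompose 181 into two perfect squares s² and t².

We need to find integers s, t > 0 such that s² + t² = 181.
Trying s = 9: t² = 181 - 9² = 181 - 81 = 100
t = 10
Check: 9² + 10² = 81 + 100 = 181 ✓

181 = 9² + 10²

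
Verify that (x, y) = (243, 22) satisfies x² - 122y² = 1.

Compute x² = 243² = 59049
Compute 122y² = 122·22² = 122·484 = 59048
x² - 122y² = 59049 - 59048 = 1
Since this equals 1, (243, 22) is a solution.

Yes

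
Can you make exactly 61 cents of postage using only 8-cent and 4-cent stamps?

We need non-negative x, y with 8x + 4y = 61.
gcd(8, 4) = 4, and 4 does not divide 61.
No integer solutions exist, so certainly no non-negative ones.

No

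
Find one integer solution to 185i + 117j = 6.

Step 1: Check solvability.
gcd(185, 117) = 1
Since 1 divides 6, solutions exist.

Step 2: Apply extended Euclidean algorithm to find gcd.
We find integers such that 185*x0 + 117*y0 = 1

Step 3: Scale the particular solution.
Multiply by 6/1 = 6:
i = -258, j = 408

Step 4: Verify.
185*(-258) + 117*(408) = 6 = 6 ✓

i = -258, j = 408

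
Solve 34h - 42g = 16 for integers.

Step 1: Check solvability.
gcd(34, 42) = 2
Since 2 divides 16, solutions exist.

Step 2: Apply extended Euclidean algorithm to find gcd.
We find integers such that 34*x0 + 42*y0 = 2

Step 3: Scale the particular solution.
Multiply by 16/2 = 8:
h = 40, g = 32

Step 4: Verify.
34*(40) - 42*(32) = 16 = 16 ✓

h = 40, g = 32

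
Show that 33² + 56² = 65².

Compute a² + b²:
33² + 56² = 1089 + 3136 = 4225
Compute c²:
65² = 4225
Since 4225 = 4225, it is a Pythagorean triple.

Yes, it is a Pythagorean triple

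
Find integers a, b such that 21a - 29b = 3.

Step 1: Check solvability.
gcd(21, 29) = 1
Since 1 divides 3, solutions exist.

Step 2: Apply extended Euclidean algorithm to find gcd.
We find integers such that 21*x0 + 29*y0 = 1

Step 3: Scale the particular solution.
Multiply by 3/1 = 3:
a = -33, b = -24

Step 4: Verify.
21*(-33) - 29*(-24) = 3 = 3 ✓

a = -33, b = -24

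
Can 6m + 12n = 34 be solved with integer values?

Step 1: Compute gcd(6, 12).
gcd(6, 12) = 6

Step 2: Check divisibility.
Does 6 divide 34? 34 = 6 x 5 + 4, so no.

By the theorem on linear Diophantine equations, 6m + 12n = 34 has integer solutions if and only if gcd(6, 12) divides 34. Since 6 does not divide 34, no solutions exist.

No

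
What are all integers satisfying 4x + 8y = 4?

Step 1: Compute gcd(4, 8) = 4.
Since 4 divides 4, solutions exist.

Step 2: Find a particular solution using extended Euclidean algorithm.
We get x₀ = 1, y₀ = 0.
Check: 4*1 + 8*0 = 4 = 4 ✓

Step 3: Write the general solution.
x = 1 + (8/4)t = 1 + 2t
y = 0 - (4/4)t = 0 - 1t
for any integer t.

x = 1 + 2t, y = 0 - 1t for integer t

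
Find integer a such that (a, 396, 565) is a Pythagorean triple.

a² = c² - b² = 565² - 396² = 319225 - 156816 = 162409
a = sqrt(162409) = 403

403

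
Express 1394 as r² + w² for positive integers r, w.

We need to find integers r, w > 0 such that r² + w² = 1394.
Trying r = 5: w² = 1394 - 5² = 1394 - 25 = 1369
w = 37
Check: 5² + 37² = 25 + 1369 = 1394 ✓

1394 = 5² + 37²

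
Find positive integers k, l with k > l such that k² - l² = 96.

Factor: k² - l² = (k+l)(k-l) = 96.
We need two factors of 96 with the same parity.
Use k+l = 48 and k-l = 2 (product 48·2 = 96).
Adding: 2k = 50, so k = 25.
Subtracting: 2l = 46, so l = 23.
Check: 25² - 23² = 625 - 529 = 96 ✓

k = 25, l = 23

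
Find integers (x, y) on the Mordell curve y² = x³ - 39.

Try small integer x values and check whether x³ - 39 is a perfect square.
x = 10: x³ - 39 = 10³ - 39 = 1000 - 39 = 961
Is 961 a perfect square? 31² = 961 ✓
So (x, y) = (10, 31) is a solution.

x = 10, y = 31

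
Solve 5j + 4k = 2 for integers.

Step 1: Check solvability.
gcd(5, 4) = 1
Since 1 divides 2, solutions exist.

Step 2: Apply extended Euclidean algorithm to find gcd.
We find integers such that 5*x0 + 4*y0 = 1

Step 3: Scale the particular solution.
Multiply by 2/1 = 2:
j = 2, k = -2

Step 4: Verify.
5*(2) + 4*(-2) = 2 = 2 ✓

j = 2, k = -2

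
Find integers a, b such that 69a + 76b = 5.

Step 1: Check solvability.
gcd(69, 76) = 1
Since 1 divides 5, solutions exist.

Step 2: Apply extended Euclidean algorithm to find gcd.
We find integers such that 69*x0 + 76*y0 = 1

Step 3: Scale the particular solution.
Multiply by 5/1 = 5:
a = -55, b = 50

Step 4: Verify.
69*(-55) + 76*(50) = 5 = 5 ✓

a = -55, b = 50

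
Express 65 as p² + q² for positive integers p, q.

We need to find integers p, q > 0 such that p² + q² = 65.
Trying p = 1: q² = 65 - 1² = 65 - 1 = 64
q = 8
Check: 1² + 8² = 1 + 64 = 65 ✓

65 = 1² + 8²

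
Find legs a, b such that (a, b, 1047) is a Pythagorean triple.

We need a² + b² = 1047² = 1096209.
Trying: 897² + 540² = 804609 + 291600 = 1096209 ✓

(897, 540, 1047)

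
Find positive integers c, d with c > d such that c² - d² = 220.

Factor: c² - d² = (c+d)(c-d) = 220.
We need two factors of 220 with the same parity.
Use c+d = 110 and c-d = 2 (product 110·2 = 220).
Adding: 2c = 112, so c = 56.
Subtracting: 2d = 108, so d = 54.
Check: 56² - 54² = 3136 - 2916 = 220 ✓

c = 56, d = 54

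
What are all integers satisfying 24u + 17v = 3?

Step 1: Compute gcd(24, 17) = 1.
Since 1 divides 3, solutions exist.

Step 2: Find a particular solution using extended Euclidean algorithm.
We get u₀ = 15, v₀ = -21.
Check: 24*15 + 17*-21 = 3 = 3 ✓

Step 3: Write the general solution.
u = 15 + (17/1)t = 15 + 17t
v = -21 - (24/1)t = -21 - 24t
for any integer t.

u = 15 + 17t, v = -21 - 24t for integer t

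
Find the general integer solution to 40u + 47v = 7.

Step 1: Compute gcd(40, 47) = 1.
Since 1 divides 7, solutions exist.

Step 2: Find a particular solution using extended Euclidean algorithm.
We get u₀ = 140, v₀ = -119.
Check: 40*140 + 47*-119 = 7 = 7 ✓

Step 3: Write the general solution.
u = 140 + (47/1)t = 140 + 47t
v = -119 - (40/1)t = -119 - 40t
for any integer t.

u = 140 + 47t, v = -119 - 40t for integer t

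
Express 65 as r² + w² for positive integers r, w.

We need to find integers r, w > 0 such that r² + w² = 65.
Trying r = 1: w² = 65 - 1² = 65 - 1 = 64
w = 8
Check: 1² + 8² = 1 + 64 = 65 ✓

65 = 1² + 8²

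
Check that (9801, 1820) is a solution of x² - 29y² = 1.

Compute x² = 9801² = 96059601
Compute 29y² = 29·1820² = 29·3312400 = 96059600
x² - 29y² = 96059601 - 96059600 = 1
Since this equals 1, (9801, 1820) is a solution.

Yes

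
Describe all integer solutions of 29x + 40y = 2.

Step 1: Compute gcd(29, 40) = 1.
Since 1 divides 2, solutions exist.

Step 2: Find a particular solution using extended Euclidean algorithm.
We get x₀ = -22, y₀ = 16.
Check: 29*-22 + 40*16 = 2 = 2 ✓

Step 3: Write the general solution.
x = -22 + (40/1)t = -22 + 40t
y = 16 - (29/1)t = 16 - 29t
for any integer t.

x = -22 + 40t, y = 16 - 29t for integer t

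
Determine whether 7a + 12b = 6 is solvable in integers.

Step 1: Compute gcd(7, 12).
gcd(7, 12) = 1

Step 2: Check divisibility.
Does 1 divide 6? 6 = 1 x 6, so yes.

By the theorem on linear Diophantine equations, 7a + 12b = 6 has integer solutions if and only if gcd(7, 12) divides 6. Since 1 | 6, solutions exist.

Yes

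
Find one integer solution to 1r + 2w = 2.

Step 1: Check solvability.
gcd(1, 2) = 1
Since 1 divides 2, solutions exist.

Step 2: Apply extended Euclidean algorithm to find gcd.
We find integers such that 1*x0 + 2*y0 = 1

Step 3: Scale the particular solution.
Multiply by 2/1 = 2:
r = 2, w = 0

Step 4: Verify.
1*(2) + 2*(0) = 2 = 2 ✓

r = 2, w = 0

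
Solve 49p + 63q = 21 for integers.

Step 1: Check solvability.
gcd(49, 63) = 7
Since 7 divides 21, solutions exist.

Step 2: Apply extended Euclidean algorithm to find gcd.
We find integers such that 49*x0 + 63*y0 = 7

Step 3: Scale the particular solution.
Multiply by 21/7 = 3:
p = 12, q = -9

Step 4: Verify.
49*(12) + 63*(-9) = 21 = 21 ✓

p = 12, q = -9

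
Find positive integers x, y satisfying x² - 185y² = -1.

We need x² = 185y² - 1. Try successive y:
y = 1: x² = 185·1² - 1 = 184, not a perfect square
y = 2: x² = 185·2² - 1 = 739, not a perfect square
y = 3: x² = 185·3² - 1 = 1664, not a perfect square
...
y = 5: x² = 185·5² - 1 = 4624 = 68² ✓
Check: 68² - 185·5² = 4624 - 4625 = -1 ✓

x = 68, y = 5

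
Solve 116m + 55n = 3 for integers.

Step 1: Check solvability.
gcd(116, 55) = 1
Since 1 divides 3, solutions exist.

Step 2: Apply extended Euclidean algorithm to find gcd.
We find integers such that 116*x0 + 55*y0 = 1

Step 3: Scale the particular solution.
Multiply by 3/1 = 3:
m = -27, n = 57

Step 4: Verify.
116*(-27) + 55*(57) = 3 = 3 ✓

m = -27, n = 57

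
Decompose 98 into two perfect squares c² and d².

We need to find integers c, d > 0 such that c² + d² = 98.
Trying c = 7: d² = 98 - 7² = 98 - 49 = 49
d = 7
Check: 7² + 7² = 49 + 49 = 98 ✓

98 = 7² + 7²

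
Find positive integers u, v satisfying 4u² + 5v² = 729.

Try small values of u and check whether (729 - 4u²)/5 is a perfect square.
u = 9: 4·9² = 324, so 5v² = 729 - 324 = 405, giving v² = 81, v = 9.
Check: 4·9² + 5·9² = 324 + 405 = 729 ✓

u = 9, v = 9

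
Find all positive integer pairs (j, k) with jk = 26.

The positive divisors of 26 are: 1, 2, 13, 26.
Each divisor d gives the pair (d, 26/d):
(1, 26), (2, 13), (13, 2), (26, 1)

(1, 26), (2, 13), (13, 2), (26, 1)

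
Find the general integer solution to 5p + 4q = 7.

Step 1: Compute gcd(5, 4) = 1.
Since 1 divides 7, solutions exist.

Step 2: Find a particular solution using extended Euclidean algorithm.
We get p₀ = 7, q₀ = -7.
Check: 5*7 + 4*-7 = 7 = 7 ✓

Step 3: Write the general solution.
p = 7 + (4/1)t = 7 + 4t
q = -7 - (5/1)t = -7 - 5t
for any integer t.

p = 7 + 4t, q = -7 - 5t for integer t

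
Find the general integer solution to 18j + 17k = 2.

Step 1: Compute gcd(18, 17) = 1.
Since 1 divides 2, solutions exist.

Step 2: Find a particular solution using extended Euclidean algorithm.
We get j₀ = 2, k₀ = -2.
Check: 18*2 + 17*-2 = 2 = 2 ✓

Step 3: Write the general solution.
j = 2 + (17/1)t = 2 + 17t
k = -2 - (18/1)t = -2 - 18t
for any integer t.

j = 2 + 17t, k = -2 - 18t for integer t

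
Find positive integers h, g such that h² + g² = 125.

Search for h with 125 - h² a perfect square.
h = 2: 125 - 2² = 125 - 4 = 121 = 11² ✓
So h = 2, g = 11.

h = 2, g = 11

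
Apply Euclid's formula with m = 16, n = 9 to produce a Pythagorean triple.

a = m² - n² = 16² - 9² = 256 - 81 = 175
b = 2mn = 2·16·9 = 288
c = m² + n² = 256 + 81 = 337
Verify: 175² + 288² = 30625 + 82944 = 113569 = 337² ✓

(175, 288, 337)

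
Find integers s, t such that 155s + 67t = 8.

Step 1: Check solvability.
gcd(155, 67) = 1
Since 1 divides 8, solutions exist.

Step 2: Apply extended Euclidean algorithm to find gcd.
We find integers such that 155*x0 + 67*y0 = 1

Step 3: Scale the particular solution.
Multiply by 8/1 = 8:
s = 128, t = -296

Step 4: Verify.
155*(128) + 67*(-296) = 8 = 8 ✓

s = 128, t = -296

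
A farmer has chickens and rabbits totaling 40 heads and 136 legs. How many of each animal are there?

Let c = chickens, r = rabbits.
Heads: c + r = 40
Legs: 2c + 4r = 136
From the first equation, c = 40 - r. Substitute:
2(40 - r) + 4r = 136
80 + 2r = 136
r = (136 - 80)/2 = 28
c = 40 - 28 = 12

Chickens: 12, Rabbits: 28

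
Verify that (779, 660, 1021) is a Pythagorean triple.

Compute a² + b² = 779² + 660² = 606841 + 435600 = 1042441
Compute c² = 1021² = 1042441
Since 1042441 = 1042441, confirmed.

Yes, it is a Pythagorean triple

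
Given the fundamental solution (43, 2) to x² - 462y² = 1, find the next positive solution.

Solutions to x² - Dy² = 1 are generated by powers of (x₀ + y₀√D).
The next solution satisfies x₁ + y₁√462 = (x₀ + y₀√462)², giving:
x₁ = x₀² + 462y₀² = 43² + 462·2² = 1849 + 1848 = 3697
y₁ = 2x₀y₀ = 2·43·2 = 172

Verify: 3697² - 462·172² = 13667809 - 13667808 = 1 ✓

x = 3697, y = 172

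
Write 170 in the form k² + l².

We need to find integers k, l > 0 such that k² + l² = 170.
Trying k = 1: l² = 170 - 1² = 170 - 1 = 169
l = 13
Check: 1² + 13² = 1 + 169 = 170 ✓

170 = 1² + 13²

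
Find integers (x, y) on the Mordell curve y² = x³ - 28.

Try small integer x values and check whether x³ - 28 is a perfect square.
x = 8: x³ - 28 = 8³ - 28 = 512 - 28 = 484
Is 484 a perfect square? 22² = 484 ✓
So (x, y) = (8, -22) is a solution.

x = 8, y = -22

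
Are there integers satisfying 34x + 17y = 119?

Step 1: Compute gcd(34, 17).
gcd(34, 17) = 17

Step 2: Check divisibility.
Does 17 divide 119? 119 = 17 x 7, so yes.

By the theorem on linear Diophantine equations, 34x + 17y = 119 has integer solutions if and only if gcd(34, 17) divides 119. Since 17 | 119, solutions exist.

Yes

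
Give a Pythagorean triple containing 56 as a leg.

We need the other leg and hypotenuse such that 56² + x² = c².
Take x = 33, c = 65: 56² + 33² = 3136 + 1089 = 4225 = 65² ✓
Triple: (33, 56, 65)

(33, 56, 65)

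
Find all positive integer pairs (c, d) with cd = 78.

The positive divisors of 78 are: 1, 2, 3, 6, 13, 26, 39, 78.
Each divisor d gives the pair (d, 78/d):
(1, 78), (2, 39), (3, 26), (6, 13), (13, 6), (26, 3), (39, 2), (78, 1)

(1, 78), (2, 39), (3, 26), (6, 13), (13, 6), (26, 3), (39, 2), (78, 1)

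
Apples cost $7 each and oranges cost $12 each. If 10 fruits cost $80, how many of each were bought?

Let a = apples, o = oranges.
a + o = 10
7a + 12o = 80
Substitute o = 10 - a:
7a + 12(10 - a) = 80
(7 - 12)a = 80 - 120
-5a = -40
a = 8, o = 10 - 8 = 2

Apples: 8, Oranges: 2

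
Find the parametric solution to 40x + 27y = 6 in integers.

Step 1: Compute gcd(40, 27) = 1.
Since 1 divides 6, solutions exist.

Step 2: Find a particular solution using extended Euclidean algorithm.
We get x₀ = -12, y₀ = 18.
Check: 40*-12 + 27*18 = 6 = 6 ✓

Step 3: Write the general solution.
x = -12 + (27/1)t = -12 + 27t
y = 18 - (40/1)t = 18 - 40t
for any integer t.

x = -12 + 27t, y = 18 - 40t for integer t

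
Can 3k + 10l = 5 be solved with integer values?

Step 1: Compute gcd(3, 10).
gcd(3, 10) = 1

Step 2: Check divisibility.
Does 1 divide 5? 5 = 1 x 5, so yes.

By the theorem on linear Diophantine equations, 3k + 10l = 5 has integer solutions if and only if gcd(3, 10) divides 5. Since 1 | 5, solutions exist.

Yes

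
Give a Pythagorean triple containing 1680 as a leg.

We need the other leg and hypotenuse such that 1680² + x² = c².
Take x = 82, c = 1682: 1680² + 82² = 2822400 + 6724 = 2829124 = 1682² ✓
Triple: (82, 1680, 1682)

(82, 1680, 1682)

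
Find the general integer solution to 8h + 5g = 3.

Step 1: Compute gcd(8, 5) = 1.
Since 1 divides 3, solutions exist.

Step 2: Find a particular solution using extended Euclidean algorithm.
We get h₀ = 6, g₀ = -9.
Check: 8*6 + 5*-9 = 3 = 3 ✓

Step 3: Write the general solution.
h = 6 + (5/1)t = 6 + 5t
g = -9 - (8/1)t = -9 - 8t
for any integer t.

h = 6 + 5t, g = -9 - 8t for integer t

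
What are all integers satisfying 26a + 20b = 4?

Step 1: Compute gcd(26, 20) = 2.
Since 2 divides 4, solutions exist.

Step 2: Find a particular solution using extended Euclidean algorithm.
We get a₀ = -6, b₀ = 8.
Check: 26*-6 + 20*8 = 4 = 4 ✓

Step 3: Write the general solution.
a = -6 + (20/2)t = -6 + 10t
b = 8 - (26/2)t = 8 - 13t
for any integer t.

a = -6 + 10t, b = 8 - 13t for integer t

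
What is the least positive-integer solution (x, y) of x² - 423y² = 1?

We seek the smallest positive integers (x, y) with x² - 423y² = 1, i.e., x² = 423y² + 1.
Try successive y values:
y = 1: x² = 423·1² + 1 = 424, not a perfect square
y = 2: x² = 423·2² + 1 = 1693, not a perfect square
y = 3: x² = 423·3² + 1 = 3808, not a perfect square
... continuing the search (or via continued fractions) ...
y = 224: x² = 423·224² + 1 = 21224449, x = 4607 ✓

Verify: 4607² - 423·224² = 21224449 - 21224448 = 1 ✓

x = 4607, y = 224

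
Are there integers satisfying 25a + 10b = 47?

Step 1: Compute gcd(25, 10).
gcd(25, 10) = 5

Step 2: Check divisibility.
Does 5 divide 47? 47 = 5 x 9 + 2, so no.

By the theorem on linear Diophantine equations, 25a + 10b = 47 has integer solutions if and only if gcd(25, 10) divides 47. Since 5 does not divide 47, no solutions exist.

No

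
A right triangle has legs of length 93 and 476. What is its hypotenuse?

c² = a² + b² = 93² + 476² = 8649 + 226576 = 235225
c = 485

485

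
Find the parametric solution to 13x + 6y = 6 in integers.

Step 1: Compute gcd(13, 6) = 1.
Since 1 divides 6, solutions exist.

Step 2: Find a particular solution using extended Euclidean algorithm.
We get x₀ = 6, y₀ = -12.
Check: 13*6 + 6*-12 = 6 = 6 ✓

Step 3: Write the general solution.
x = 6 + (6/1)t = 6 + 6t
y = -12 - (13/1)t = -12 - 13t
for any integer t.

x = 6 + 6t, y = -12 - 13t for integer t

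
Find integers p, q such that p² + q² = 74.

We need to find integers p, q > 0 such that p² + q² = 74.
Trying p = 5: q² = 74 - 5² = 74 - 25 = 49
q = 7
Check: 5² + 7² = 25 + 49 = 74 ✓

74 = 5² + 7²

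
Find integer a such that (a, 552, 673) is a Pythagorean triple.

a² = c² - b² = 673² - 552² = 452929 - 304704 = 148225
a = sqrt(148225) = 385

385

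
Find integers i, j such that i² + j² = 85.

We need to find integers i, j > 0 such that i² + j² = 85.
Trying i = 2: j² = 85 - 2² = 85 - 4 = 81
j = 9
Check: 2² + 9² = 4 + 81 = 85 ✓

85 = 2² + 9²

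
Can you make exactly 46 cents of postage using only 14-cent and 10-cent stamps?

We need non-negative x, y with 14x + 10y = 46.
gcd(14, 10) = 2 divides 46, so integer solutions exist, but checking x = 0..3 shows none with y ≥ 0.
So 46 cannot be made with non-negative stamp counts.

No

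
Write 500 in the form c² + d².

We need to find integers c, d > 0 such that c² + d² = 500.
Trying c = 4: d² = 500 - 4² = 500 - 16 = 484
d = 22
Check: 4² + 22² = 16 + 484 = 500 ✓

500 = 4² + 22²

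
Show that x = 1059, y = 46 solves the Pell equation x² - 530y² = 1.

Compute x² = 1059² = 1121481
Compute 530y² = 530·46² = 530·2116 = 1121480
x² - 530y² = 1121481 - 1121480 = 1
Since this equals 1, (1059, 46) is a solution.

Yes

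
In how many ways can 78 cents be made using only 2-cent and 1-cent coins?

We need non-negative integers (x, y) with 2x + 1y = 78.
For each x from 0 to 39, check if (78 - 2x) is a non-negative multiple of 1.
Solutions (x, y): (0,78), (1,76), (2,74), (3,72), ...
Count: 40

40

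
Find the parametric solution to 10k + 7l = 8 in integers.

Step 1: Compute gcd(10, 7) = 1.
Since 1 divides 8, solutions exist.

Step 2: Find a particular solution using extended Euclidean algorithm.
We get k₀ = -16, l₀ = 24.
Check: 10*-16 + 7*24 = 8 = 8 ✓

Step 3: Write the general solution.
k = -16 + (7/1)t = -16 + 7t
l = 24 - (10/1)t = 24 - 10t
for any integer t.

k = -16 + 7t, l = 24 - 10t for integer t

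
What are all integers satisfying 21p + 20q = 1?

Step 1: Compute gcd(21, 20) = 1.
Since 1 divides 1, solutions exist.

Step 2: Find a particular solution using extended Euclidean algorithm.
We get p₀ = 1, q₀ = -1.
Check: 21*1 + 20*-1 = 1 = 1 ✓

Step 3: Write the general solution.
p = 1 + (20/1)t = 1 + 20t
q = -1 - (21/1)t = -1 - 21t
for any integer t.

p = 1 + 20t, q = -1 - 21t for integer t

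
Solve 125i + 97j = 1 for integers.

Step 1: Check solvability.
gcd(125, 97) = 1
Since 1 divides 1, solutions exist.

Step 2: Apply extended Euclidean algorithm to find gcd.
We find integers such that 125*x0 + 97*y0 = 1

Step 3: Scale the particular solution.
Multiply by 1/1 = 1:
i = -45, j = 58

Step 4: Verify.
125*(-45) + 97*(58) = 1 = 1 ✓

i = -45, j = 58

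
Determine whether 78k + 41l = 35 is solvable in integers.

Step 1: Compute gcd(78, 41).
gcd(78, 41) = 1

Step 2: Check divisibility.
Does 1 divide 35? 35 = 1 x 35, so yes.

By the theorem on linear Diophantine equations, 78k + 41l = 35 has integer solutions if and only if gcd(78, 41) divides 35. Since 1 | 35, solutions exist.

Yes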